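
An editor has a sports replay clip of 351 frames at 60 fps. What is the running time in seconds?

Running time = 351 / (60) = 5.85 s.

5.85 seconds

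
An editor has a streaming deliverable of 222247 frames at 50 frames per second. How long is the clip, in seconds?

4444.94 seconds

Running time = 222247 / (50) = 4444.94 s.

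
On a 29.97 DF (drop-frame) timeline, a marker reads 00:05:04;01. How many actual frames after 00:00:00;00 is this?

As if non-drop at 30 labels/s: (0 × 3600 + 5 × 60 + 4) × 30 + 1 = 9121.
Minute boundaries passed: 5; those not divisible by 10: 5 − 0 = 5; dropped labels = 2 × 5 = 10.
Actual frame index = 9121 − 10 = 9111.

9111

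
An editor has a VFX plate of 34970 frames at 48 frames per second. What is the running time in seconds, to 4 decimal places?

Running time = 34970 × 1/48 = 17485/24 s ≈ 728.5417 s.

728.5417 seconds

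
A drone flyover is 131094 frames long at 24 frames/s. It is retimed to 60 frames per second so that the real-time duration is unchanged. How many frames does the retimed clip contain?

327735 frames

Target frames = source frames × (target rate / source rate) = 131094 × (60)/(24) = 131094 × 5/2 = 327735.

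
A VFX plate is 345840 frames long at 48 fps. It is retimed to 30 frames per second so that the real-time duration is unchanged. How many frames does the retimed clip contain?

216150 frames

Target frames = source frames × (target rate / source rate) = 345840 × (30)/(48) = 345840 × 5/8 = 216150.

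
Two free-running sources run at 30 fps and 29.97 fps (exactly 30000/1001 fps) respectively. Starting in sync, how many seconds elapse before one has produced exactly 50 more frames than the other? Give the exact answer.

5005/3 seconds

The gap grows by |30000/1001 − 30| = 30/1001 frames per second.
Time for a 50-frame gap: 50 ÷ (30/1001) = 5005/3 s.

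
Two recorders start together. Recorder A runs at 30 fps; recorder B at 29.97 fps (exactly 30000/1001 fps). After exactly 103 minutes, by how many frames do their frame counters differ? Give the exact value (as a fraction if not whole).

103 min = 6180 s.
A emits 30 × 6180 = 185400 frames; B emits 30000/1001 × 6180 = 185400000/1001.
Difference = 185400/1001 frames (≈ 185.2148); B is behind A.

185400/1001 frames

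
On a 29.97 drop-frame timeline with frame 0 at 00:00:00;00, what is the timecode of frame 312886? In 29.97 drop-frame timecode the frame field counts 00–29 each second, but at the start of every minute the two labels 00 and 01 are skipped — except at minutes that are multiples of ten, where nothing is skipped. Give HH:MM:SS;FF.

Each 10-minute DF block holds 10 × 60 × 30 − 9 × 2 = 17982 frames. 312886 ÷ 17982 → 17 full blocks, remainder 7192.
Within the partial block the first minute is 1800 frames and each further minute 1798, so 3 further minute boundaries passed. Total skipped labels = 18 × 17 + 2 × 3 = 312.
Non-drop label index = 312886 + 312 = 313198; at 30 labels/s that is 02:53:59:28, i.e. DF 02:53:59;28.

02:53:59;28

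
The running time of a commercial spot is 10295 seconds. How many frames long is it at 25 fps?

257375 frames

Frames = 10295 × 25 = 257375.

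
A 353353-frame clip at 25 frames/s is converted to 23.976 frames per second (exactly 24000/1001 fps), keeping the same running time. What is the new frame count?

338880 frames

Target frames = source frames × (target rate / source rate) = 353353 × (24000/1001)/(25) = 353353 × 960/1001 = 338880.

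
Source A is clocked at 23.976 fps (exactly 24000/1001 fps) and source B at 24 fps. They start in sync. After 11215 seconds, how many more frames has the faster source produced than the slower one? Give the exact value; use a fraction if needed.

269160/1001 frames

A emits 24000/1001 × 11215 = 269160000/1001 frames; B emits 24 × 11215 = 269160.
Difference = 269160/1001 frames (≈ 268.8911); B is ahead of A.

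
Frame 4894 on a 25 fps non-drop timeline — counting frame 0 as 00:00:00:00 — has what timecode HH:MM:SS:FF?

00:03:15:19

4894 ÷ 25 = 195 full seconds, remainder 19 frames.
195 s = 0 h 3 min 15 s.
Timecode: 00:03:15:19.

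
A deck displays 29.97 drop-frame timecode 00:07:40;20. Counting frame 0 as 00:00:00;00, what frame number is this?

13806

Complete 10-minute blocks: 0, each 17982 frames → 0.
Remaining 7 whole minutes in the current block: 1800 + 6 × 1798 = 12588 frames.
Within the current minute: 40 × 30 + 20 − 2 = 1218 (labels ;00/;01 skipped at this minute). Total = 0 + 12588 + 1218 = 13806.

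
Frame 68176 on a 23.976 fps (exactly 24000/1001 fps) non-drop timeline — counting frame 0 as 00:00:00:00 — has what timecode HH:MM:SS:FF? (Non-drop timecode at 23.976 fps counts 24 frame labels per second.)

68176 ÷ 24 = 2840 full seconds, remainder 16 frames.
2840 s = 0 h 47 min 20 s.
Timecode: 00:47:20:16.

00:47:20:16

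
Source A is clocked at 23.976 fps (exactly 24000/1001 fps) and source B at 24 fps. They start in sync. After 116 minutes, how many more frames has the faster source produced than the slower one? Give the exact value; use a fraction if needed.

116 min = 6960 s.
A emits 24000/1001 × 6960 = 167040000/1001 frames; B emits 24 × 6960 = 167040.
Difference = 167040/1001 frames (≈ 166.8731); B is ahead of A.

167040/1001 frames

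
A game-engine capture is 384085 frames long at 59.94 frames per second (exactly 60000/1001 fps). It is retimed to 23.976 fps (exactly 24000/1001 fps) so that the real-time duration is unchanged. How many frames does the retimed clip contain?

Target frames = source frames × (target rate / source rate) = 384085 × (24000/1001)/(60000/1001) = 384085 × 2/5 = 153634.

153634 frames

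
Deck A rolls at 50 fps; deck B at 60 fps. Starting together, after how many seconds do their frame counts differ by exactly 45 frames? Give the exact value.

The gap grows by |60 − 50| = 10 frames per second.
Time for a 45-frame gap: 45 ÷ (10) = 4.5 s.

4.5 seconds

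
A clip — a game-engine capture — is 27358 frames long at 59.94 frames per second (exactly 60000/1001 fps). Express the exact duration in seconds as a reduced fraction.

13692679/30000 seconds

Running time = 27358 ÷ (60000/1001) = 27358 × 1001/60000 = 13692679/30000 s.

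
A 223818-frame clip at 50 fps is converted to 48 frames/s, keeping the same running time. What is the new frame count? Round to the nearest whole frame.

214865 frames

Frames at target rate = 223818 × (48) / (50) = 5371632/25 ≈ 214865.280.
Nearest whole frame: 214865.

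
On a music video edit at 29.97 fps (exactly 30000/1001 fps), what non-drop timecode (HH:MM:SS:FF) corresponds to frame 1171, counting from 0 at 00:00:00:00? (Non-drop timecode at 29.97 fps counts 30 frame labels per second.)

00:00:39:01

1171 ÷ 30 = 39 full seconds, remainder 1 frame.
39 s = 0 h 0 min 39 s.
Timecode: 00:00:39:01.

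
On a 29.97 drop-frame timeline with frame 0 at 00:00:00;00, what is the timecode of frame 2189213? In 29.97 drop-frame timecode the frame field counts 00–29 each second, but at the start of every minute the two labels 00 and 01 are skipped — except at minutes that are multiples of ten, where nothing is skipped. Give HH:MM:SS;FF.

Each 10-minute DF block holds 10 × 60 × 30 − 9 × 2 = 17982 frames. 2189213 ÷ 17982 → 121 full blocks, remainder 13391.
Within the partial block the first minute is 1800 frames and each further minute 1798, so 7 further minute boundaries passed. Total skipped labels = 18 × 121 + 2 × 7 = 2192.
Non-drop label index = 2189213 + 2192 = 2191405; at 30 labels/s that is 20:17:26:25, i.e. DF 20:17:26;25.

20:17:26;25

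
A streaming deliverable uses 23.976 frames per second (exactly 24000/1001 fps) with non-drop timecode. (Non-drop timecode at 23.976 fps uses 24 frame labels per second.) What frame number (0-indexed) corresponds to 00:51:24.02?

frame 74018

Total seconds to the label: (0 × 3600 + 51 × 60 + 24) = 3084.
Frame index = 3084 × 24 + 2 = 74018.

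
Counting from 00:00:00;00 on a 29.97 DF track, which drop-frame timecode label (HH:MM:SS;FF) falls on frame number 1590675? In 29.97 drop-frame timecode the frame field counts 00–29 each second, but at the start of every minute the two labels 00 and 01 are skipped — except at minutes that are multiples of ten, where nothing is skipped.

Ten DF minutes hold 17982 frames, so frame 1590675 lies in block 88 (frames 1582416–1600397) with 8259 frames into that block.
The block's first minute is 1800 frames and the rest 1798 each; 8259 frames reaches minute 4, so 88 × 18 + 4 × 2 = 1592 labels have been skipped so far.
Adding those back, label number 1590675 + 1592 = 1592267 at 30 labels/s is 53075 s + 17 f = 14 h 44 min 35 s frame 17, i.e. 14:44:35;17.

14:44:35;17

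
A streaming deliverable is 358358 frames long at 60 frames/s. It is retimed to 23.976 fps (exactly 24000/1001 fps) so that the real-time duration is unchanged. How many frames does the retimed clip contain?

Target frames = source frames × (target rate / source rate) = 358358 × (24000/1001)/(60) = 358358 × 400/1001 = 143200.

143200 frames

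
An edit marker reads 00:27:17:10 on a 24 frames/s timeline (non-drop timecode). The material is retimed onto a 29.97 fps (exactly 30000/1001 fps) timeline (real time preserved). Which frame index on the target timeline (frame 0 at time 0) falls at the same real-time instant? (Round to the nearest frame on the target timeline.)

Source frame index: (0×3600 + 27×60 + 17) × 24 + 10 = 39298.
Real time: 39298 / (24) = 19649/12 s.
Target frame: (19649/12) × (30000/1001) = 7017500/143 ≈ 49073.427 → 49073.

frame 49073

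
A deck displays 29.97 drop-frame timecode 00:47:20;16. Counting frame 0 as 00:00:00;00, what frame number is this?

85130

Complete 10-minute blocks: 4, each 17982 frames → 71928.
Remaining 7 whole minutes in the current block: 1800 + 6 × 1798 = 12588 frames.
Within the current minute: 20 × 30 + 16 − 2 = 614 (labels ;00/;01 skipped at this minute). Total = 71928 + 12588 + 614 = 85130.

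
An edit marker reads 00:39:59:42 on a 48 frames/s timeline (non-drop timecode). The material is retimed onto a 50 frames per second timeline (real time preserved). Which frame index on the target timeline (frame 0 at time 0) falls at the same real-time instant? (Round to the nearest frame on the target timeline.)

Source frame index: (0×3600 + 39×60 + 59) × 48 + 42 = 115194.
Real time: 115194 / (48) = 19199/8 s.
Target frame: (19199/8) × (50) = 479975/4 ≈ 119993.750 → 119994.

frame 119994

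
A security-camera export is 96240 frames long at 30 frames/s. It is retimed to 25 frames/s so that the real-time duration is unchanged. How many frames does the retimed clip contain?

Frames at target rate = 96240 × (25) / (30) = 80200.

80200 frames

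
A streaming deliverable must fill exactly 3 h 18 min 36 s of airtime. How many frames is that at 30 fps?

357480 frames

3 h 18 min 36 s = 11916 s.
Frames = 11916 × 30 = 357480.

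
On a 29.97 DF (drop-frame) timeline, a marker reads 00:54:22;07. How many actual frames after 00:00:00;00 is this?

97769

Complete 10-minute blocks: 5, each 17982 frames → 89910.
Remaining 4 whole minutes in the current block: 1800 + 3 × 1798 = 7194 frames.
Within the current minute: 22 × 30 + 7 − 2 = 665 (labels ;00/;01 skipped at this minute). Total = 89910 + 7194 + 665 = 97769.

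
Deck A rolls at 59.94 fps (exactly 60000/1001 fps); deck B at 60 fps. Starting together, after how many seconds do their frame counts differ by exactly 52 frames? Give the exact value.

The gap grows by |60 − 60000/1001| = 60/1001 frames per second.
Time for a 52-frame gap: 52 ÷ (60/1001) = 13013/15 s.

13013/15 seconds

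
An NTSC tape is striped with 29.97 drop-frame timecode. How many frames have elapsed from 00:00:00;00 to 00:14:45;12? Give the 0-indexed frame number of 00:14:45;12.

As if non-drop at 30 labels/s: (0 × 3600 + 14 × 60 + 45) × 30 + 12 = 26562.
Minute boundaries passed: 14; those not divisible by 10: 14 − 1 = 13; dropped labels = 2 × 13 = 26.
Actual frame index = 26562 − 26 = 26536.

26536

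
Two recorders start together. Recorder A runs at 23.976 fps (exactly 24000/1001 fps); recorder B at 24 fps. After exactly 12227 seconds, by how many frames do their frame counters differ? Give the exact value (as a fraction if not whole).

A emits 24000/1001 × 12227 = 293448000/1001 frames; B emits 24 × 12227 = 293448.
Difference = 293448/1001 frames (≈ 293.1548); B is ahead of A.

293448/1001 frames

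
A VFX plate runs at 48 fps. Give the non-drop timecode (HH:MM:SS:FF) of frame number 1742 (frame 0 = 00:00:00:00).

00:00:36:14

1742 ÷ 48 = 36 full seconds, remainder 14 frames.
36 s = 0 h 0 min 36 s.
Timecode: 00:00:36:14.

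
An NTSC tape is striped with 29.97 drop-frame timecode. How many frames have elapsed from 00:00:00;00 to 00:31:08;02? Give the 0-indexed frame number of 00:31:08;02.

55986

Complete 10-minute blocks: 3, each 17982 frames → 53946.
Remaining 1 whole minute in the current block: 1800 + 0 × 1798 = 1800 frames.
Within the current minute: 8 × 30 + 2 − 2 = 240 (labels ;00/;01 skipped at this minute). Total = 53946 + 1800 + 240 = 55986.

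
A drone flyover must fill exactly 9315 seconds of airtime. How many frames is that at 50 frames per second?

Frames = 9315 × 50 = 465750.

465750 frames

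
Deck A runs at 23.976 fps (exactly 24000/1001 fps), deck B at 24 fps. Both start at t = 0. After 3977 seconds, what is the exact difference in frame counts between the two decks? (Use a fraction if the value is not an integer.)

A emits 24000/1001 × 3977 = 95448000/1001 frames; B emits 24 × 3977 = 95448.
Difference = 95448/1001 frames (≈ 95.3526); B is ahead of A.

95448/1001 frames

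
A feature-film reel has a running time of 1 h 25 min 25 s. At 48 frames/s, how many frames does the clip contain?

1 h 25 min 25 s = 5125 s.
Frames = 5125 × 48 = 246000.

246000 frames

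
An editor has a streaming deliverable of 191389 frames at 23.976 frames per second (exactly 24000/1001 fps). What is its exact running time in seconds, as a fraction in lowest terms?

191580389/24000 seconds

Running time = 191389 ÷ (24000/1001) = 191389 × 1001/24000 = 191580389/24000 s.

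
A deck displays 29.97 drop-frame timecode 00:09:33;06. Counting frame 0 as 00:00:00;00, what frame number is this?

17178

Complete 10-minute blocks: 0, each 17982 frames → 0.
Remaining 9 whole minutes in the current block: 1800 + 8 × 1798 = 16184 frames.
Within the current minute: 33 × 30 + 6 − 2 = 994 (labels ;00/;01 skipped at this minute). Total = 0 + 16184 + 994 = 17178.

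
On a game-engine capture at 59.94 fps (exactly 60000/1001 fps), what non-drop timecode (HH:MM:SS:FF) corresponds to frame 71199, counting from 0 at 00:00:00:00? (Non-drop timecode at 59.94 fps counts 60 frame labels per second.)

71199 ÷ 60 = 1186 full seconds, remainder 39 frames.
1186 s = 0 h 19 min 46 s.
Timecode: 00:19:46:39.

00:19:46:39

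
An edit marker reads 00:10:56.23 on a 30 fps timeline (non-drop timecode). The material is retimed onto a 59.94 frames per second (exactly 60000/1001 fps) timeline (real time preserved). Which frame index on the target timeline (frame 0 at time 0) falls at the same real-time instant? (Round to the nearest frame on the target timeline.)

frame 39367

Source frame index: (0×3600 + 10×60 + 56) × 30 + 23 = 19703.
Real time: 19703 / (30) = 19703/30 s.
Target frame: (19703/30) × (60000/1001) = 39406000/1001 ≈ 39366.633 → 39367.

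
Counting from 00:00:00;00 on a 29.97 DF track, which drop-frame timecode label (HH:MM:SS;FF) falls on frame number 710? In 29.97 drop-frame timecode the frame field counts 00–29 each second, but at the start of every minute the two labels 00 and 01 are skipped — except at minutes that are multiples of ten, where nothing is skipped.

00:00:23;20

Each 10-minute DF block holds 10 × 60 × 30 − 9 × 2 = 17982 frames. 710 ÷ 17982 → 0 full blocks, remainder 710.
Within the partial block the first minute is 1800 frames and each further minute 1798, so 0 further minute boundaries passed. Total skipped labels = 18 × 0 + 2 × 0 = 0.
Non-drop label index = 710 + 0 = 710; at 30 labels/s that is 00:00:23:20, i.e. DF 00:00:23;20.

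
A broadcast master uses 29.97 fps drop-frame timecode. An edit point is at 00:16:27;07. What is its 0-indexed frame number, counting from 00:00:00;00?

As if non-drop at 30 labels/s: (0 × 3600 + 16 × 60 + 27) × 30 + 7 = 29617.
Minute boundaries passed: 16; those not divisible by 10: 16 − 1 = 15; dropped labels = 2 × 15 = 30.
Actual frame index = 29617 − 30 = 29587.

29587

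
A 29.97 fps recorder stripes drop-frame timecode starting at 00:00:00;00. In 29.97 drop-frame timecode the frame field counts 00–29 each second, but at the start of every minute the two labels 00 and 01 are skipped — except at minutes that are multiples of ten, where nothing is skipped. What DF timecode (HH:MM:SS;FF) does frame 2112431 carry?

19:34:44;25

Each 10-minute DF block holds 10 × 60 × 30 − 9 × 2 = 17982 frames. 2112431 ÷ 17982 → 117 full blocks, remainder 8537.
Within the partial block the first minute is 1800 frames and each further minute 1798, so 4 further minute boundaries passed. Total skipped labels = 18 × 117 + 2 × 4 = 2114.
Non-drop label index = 2112431 + 2114 = 2114545; at 30 labels/s that is 19:34:44:25, i.e. DF 19:34:44;25.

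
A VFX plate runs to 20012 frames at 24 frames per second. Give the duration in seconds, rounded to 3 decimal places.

833.833 seconds

Running time = 20012 × 1/24 = 5003/6 s ≈ 833.833 s.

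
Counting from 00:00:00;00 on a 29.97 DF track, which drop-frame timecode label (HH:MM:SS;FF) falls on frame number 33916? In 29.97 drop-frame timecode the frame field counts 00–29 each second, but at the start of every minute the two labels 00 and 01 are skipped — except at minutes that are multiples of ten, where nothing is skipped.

00:18:51;20

Each 10-minute DF block holds 10 × 60 × 30 − 9 × 2 = 17982 frames. 33916 ÷ 17982 → 1 full block, remainder 15934.
Within the partial block the first minute is 1800 frames and each further minute 1798, so 8 further minute boundaries passed. Total skipped labels = 18 × 1 + 2 × 8 = 34.
Non-drop label index = 33916 + 34 = 33950; at 30 labels/s that is 00:18:51:20, i.e. DF 00:18:51;20.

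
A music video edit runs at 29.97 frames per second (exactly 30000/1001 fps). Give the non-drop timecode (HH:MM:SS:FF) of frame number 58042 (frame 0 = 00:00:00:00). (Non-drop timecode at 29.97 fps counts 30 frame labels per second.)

00:32:14:22

58042 ÷ 30 = 1934 full seconds, remainder 22 frames.
1934 s = 0 h 32 min 14 s.
Timecode: 00:32:14:22.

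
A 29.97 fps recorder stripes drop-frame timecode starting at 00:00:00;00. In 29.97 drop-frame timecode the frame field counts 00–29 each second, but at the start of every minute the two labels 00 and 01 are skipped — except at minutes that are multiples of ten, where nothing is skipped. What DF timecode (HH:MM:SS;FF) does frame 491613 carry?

Each 10-minute DF block holds 10 × 60 × 30 − 9 × 2 = 17982 frames. 491613 ÷ 17982 → 27 full blocks, remainder 6099.
Within the partial block the first minute is 1800 frames and each further minute 1798, so 3 further minute boundaries passed. Total skipped labels = 18 × 27 + 2 × 3 = 492.
Non-drop label index = 491613 + 492 = 492105; at 30 labels/s that is 04:33:23:15, i.e. DF 04:33:23;15.

04:33:23;15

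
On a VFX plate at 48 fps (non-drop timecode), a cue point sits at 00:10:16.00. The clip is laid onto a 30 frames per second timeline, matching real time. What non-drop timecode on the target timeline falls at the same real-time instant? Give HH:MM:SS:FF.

00:10:16:00

Source frame index: (0×3600 + 10×60 + 16) × 48 + 0 = 29568.
Real time: 29568 / (48) = 616 s.
Target frame: (616) × (30) = 18480.
At 30 labels/s: frame 18480 → 00:10:16:00.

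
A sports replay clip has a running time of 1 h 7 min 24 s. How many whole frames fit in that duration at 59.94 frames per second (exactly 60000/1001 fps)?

242397 frames

1 h 7 min 24 s = 4044 s.
Frames = 4044 × 60000/1001 = 242640000/1001 ≈ 242397.6024.
Complete frames: 242397.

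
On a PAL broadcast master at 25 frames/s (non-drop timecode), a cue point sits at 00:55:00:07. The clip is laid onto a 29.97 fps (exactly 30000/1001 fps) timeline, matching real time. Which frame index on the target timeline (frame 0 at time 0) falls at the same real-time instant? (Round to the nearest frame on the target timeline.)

frame 98909

Source frame index: (0×3600 + 55×60 + 0) × 25 + 7 = 82507.
Real time: 82507 / (25) = 82507/25 s.
Target frame: (82507/25) × (30000/1001) = 99008400/1001 ≈ 98909.491 → 98909.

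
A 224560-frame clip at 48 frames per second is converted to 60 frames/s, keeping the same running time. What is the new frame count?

Target frames = source frames × (target rate / source rate) = 224560 × (60)/(48) = 224560 × 5/4 = 280700.

280700 frames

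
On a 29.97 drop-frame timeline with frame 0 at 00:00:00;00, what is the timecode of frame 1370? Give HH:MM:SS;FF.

Ten DF minutes hold 17982 frames, so frame 1370 lies in block 0 (frames 0–17981) with 1370 frames into that block.
The block's first minute is 1800 frames and the rest 1798 each; 1370 frames reaches minute 0, so 0 × 18 + 0 × 2 = 0 labels have been skipped so far.
Adding those back, label number 1370 + 0 = 1370 at 30 labels/s is 45 s + 20 f = 0 h 0 min 45 s frame 20, i.e. 00:00:45;20.

00:00:45;20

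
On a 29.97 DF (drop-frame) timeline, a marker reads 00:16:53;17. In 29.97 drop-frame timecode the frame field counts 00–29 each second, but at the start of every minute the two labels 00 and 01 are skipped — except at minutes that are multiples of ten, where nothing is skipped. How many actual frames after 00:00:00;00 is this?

30377

As if non-drop at 30 labels/s: (0 × 3600 + 16 × 60 + 53) × 30 + 17 = 30407.
Minute boundaries passed: 16; those not divisible by 10: 16 − 1 = 15; dropped labels = 2 × 15 = 30.
Actual frame index = 30407 − 30 = 30377.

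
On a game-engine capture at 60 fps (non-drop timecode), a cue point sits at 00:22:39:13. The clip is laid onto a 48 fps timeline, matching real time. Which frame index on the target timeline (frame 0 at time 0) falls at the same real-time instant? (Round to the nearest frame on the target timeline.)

frame 65242

Source frame index: (0×3600 + 22×60 + 39) × 60 + 13 = 81553.
Real time: 81553 / (60) = 81553/60 s.
Target frame: (81553/60) × (48) = 326212/5 ≈ 65242.400 → 65242.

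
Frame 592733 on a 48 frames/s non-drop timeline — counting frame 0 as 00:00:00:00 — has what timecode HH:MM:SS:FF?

592733 ÷ 48 = 12348 full seconds, remainder 29 frames.
12348 s = 3 h 25 min 48 s.
Timecode: 03:25:48:29.

03:25:48:29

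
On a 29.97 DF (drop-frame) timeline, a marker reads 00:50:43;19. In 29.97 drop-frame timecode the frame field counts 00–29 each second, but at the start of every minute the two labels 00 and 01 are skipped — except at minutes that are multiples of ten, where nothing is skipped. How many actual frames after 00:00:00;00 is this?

91219

Complete 10-minute blocks: 5, each 17982 frames → 89910.
Remaining 0 whole minutes in the current block: 0 frames.
Within the current minute: 43 × 30 + 19 = 1309. Total = 89910 + 0 + 1309 = 91219.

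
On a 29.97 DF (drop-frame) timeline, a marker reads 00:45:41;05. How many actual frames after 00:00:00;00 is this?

82153

As if non-drop at 30 labels/s: (0 × 3600 + 45 × 60 + 41) × 30 + 5 = 82235.
Minute boundaries passed: 45; those not divisible by 10: 45 − 4 = 41; dropped labels = 2 × 41 = 82.
Actual frame index = 82235 − 82 = 82153.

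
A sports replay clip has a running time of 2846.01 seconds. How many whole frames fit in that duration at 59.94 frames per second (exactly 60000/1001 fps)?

170590 frames

Frames = 2846.01 × 60000/1001 = 170760600/1001 ≈ 170590.0100.
Complete frames: 170590.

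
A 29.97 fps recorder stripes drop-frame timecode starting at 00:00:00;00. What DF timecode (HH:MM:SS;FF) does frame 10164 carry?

00:05:39;04

Ten DF minutes hold 17982 frames, so frame 10164 lies in block 0 (frames 0–17981) with 10164 frames into that block.
The block's first minute is 1800 frames and the rest 1798 each; 10164 frames reaches minute 5, so 0 × 18 + 5 × 2 = 10 labels have been skipped so far.
Adding those back, label number 10164 + 10 = 10174 at 30 labels/s is 339 s + 4 f = 0 h 5 min 39 s frame 4, i.e. 00:05:39;04.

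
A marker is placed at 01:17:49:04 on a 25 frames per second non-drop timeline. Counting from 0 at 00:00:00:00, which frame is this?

frame 116729

Total seconds to the label: (1 × 3600 + 17 × 60 + 49) = 4669.
Frame index = 4669 × 25 + 4 = 116729.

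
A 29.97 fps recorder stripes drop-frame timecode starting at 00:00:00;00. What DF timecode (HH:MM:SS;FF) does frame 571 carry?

00:00:19;01

Each 10-minute DF block holds 10 × 60 × 30 − 9 × 2 = 17982 frames. 571 ÷ 17982 → 0 full blocks, remainder 571.
Within the partial block the first minute is 1800 frames and each further minute 1798, so 0 further minute boundaries passed. Total skipped labels = 18 × 0 + 2 × 0 = 0.
Non-drop label index = 571 + 0 = 571; at 30 labels/s that is 00:00:19:01, i.e. DF 00:00:19;01.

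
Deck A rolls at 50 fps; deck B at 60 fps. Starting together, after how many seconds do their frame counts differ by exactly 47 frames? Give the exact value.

4.7 seconds

The gap grows by |60 − 50| = 10 frames per second.
Time for a 47-frame gap: 47 ÷ (10) = 4.7 s.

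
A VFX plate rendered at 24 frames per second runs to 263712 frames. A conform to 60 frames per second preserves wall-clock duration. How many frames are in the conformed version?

Target frames = source frames × (target rate / source rate) = 263712 × (60)/(24) = 263712 × 5/2 = 659280.

659280 frames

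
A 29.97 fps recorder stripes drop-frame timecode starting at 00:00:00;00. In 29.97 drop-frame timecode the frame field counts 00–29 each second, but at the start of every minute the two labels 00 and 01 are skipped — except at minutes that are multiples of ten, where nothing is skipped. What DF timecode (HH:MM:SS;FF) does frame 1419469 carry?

13:09:23;01

Ten DF minutes hold 17982 frames, so frame 1419469 lies in block 78 (frames 1402596–1420577) with 16873 frames into that block.
The block's first minute is 1800 frames and the rest 1798 each; 16873 frames reaches minute 9, so 78 × 18 + 9 × 2 = 1422 labels have been skipped so far.
Adding those back, label number 1419469 + 1422 = 1420891 at 30 labels/s is 47363 s + 1 f = 13 h 9 min 23 s frame 1, i.e. 13:09:23;01.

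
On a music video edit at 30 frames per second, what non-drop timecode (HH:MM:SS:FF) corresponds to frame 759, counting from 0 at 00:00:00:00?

00:00:25:09

759 ÷ 30 = 25 full seconds, remainder 9 frames.
25 s = 0 h 0 min 25 s.
Timecode: 00:00:25:09.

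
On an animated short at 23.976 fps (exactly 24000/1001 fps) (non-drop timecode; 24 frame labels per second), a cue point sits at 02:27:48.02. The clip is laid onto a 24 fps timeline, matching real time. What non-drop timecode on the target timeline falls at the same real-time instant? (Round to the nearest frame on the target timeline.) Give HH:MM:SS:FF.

Source frame index: (2×3600 + 27×60 + 48) × 24 + 2 = 212834.
Real time: 212834 / (24000/1001) = 106523417/12000 s.
Target frame: (106523417/12000) × (24) = 106523417/500 ≈ 213046.834 → 213047.
At 24 labels/s: frame 213047 → 02:27:56:23.

02:27:56:23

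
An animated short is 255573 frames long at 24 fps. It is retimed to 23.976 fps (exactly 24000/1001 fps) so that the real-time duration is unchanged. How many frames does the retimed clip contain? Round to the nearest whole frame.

Frames at target rate = 255573 × (24000/1001) / (24) = 255573000/1001 ≈ 255317.682.
Nearest whole frame: 255318.

255318 frames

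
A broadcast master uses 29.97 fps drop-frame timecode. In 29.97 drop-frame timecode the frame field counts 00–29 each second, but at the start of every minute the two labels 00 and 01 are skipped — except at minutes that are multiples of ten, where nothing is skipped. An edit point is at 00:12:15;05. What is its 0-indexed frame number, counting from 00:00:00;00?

22033

As if non-drop at 30 labels/s: (0 × 3600 + 12 × 60 + 15) × 30 + 5 = 22055.
Minute boundaries passed: 12; those not divisible by 10: 12 − 1 = 11; dropped labels = 2 × 11 = 22.
Actual frame index = 22055 − 22 = 22033.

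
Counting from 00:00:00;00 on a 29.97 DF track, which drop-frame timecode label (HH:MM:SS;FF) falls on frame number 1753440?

16:15:06;16

Each 10-minute DF block holds 10 × 60 × 30 − 9 × 2 = 17982 frames. 1753440 ÷ 17982 → 97 full blocks, remainder 9186.
Within the partial block the first minute is 1800 frames and each further minute 1798, so 5 further minute boundaries passed. Total skipped labels = 18 × 97 + 2 × 5 = 1756.
Non-drop label index = 1753440 + 1756 = 1755196; at 30 labels/s that is 16:15:06:16, i.e. DF 16:15:06;16.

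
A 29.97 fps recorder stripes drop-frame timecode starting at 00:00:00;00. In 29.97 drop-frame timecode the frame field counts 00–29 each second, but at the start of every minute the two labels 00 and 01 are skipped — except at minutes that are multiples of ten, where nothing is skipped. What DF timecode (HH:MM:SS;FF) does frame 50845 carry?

00:28:16;17

Ten DF minutes hold 17982 frames, so frame 50845 lies in block 2 (frames 35964–53945) with 14881 frames into that block.
The block's first minute is 1800 frames and the rest 1798 each; 14881 frames reaches minute 8, so 2 × 18 + 8 × 2 = 52 labels have been skipped so far.
Adding those back, label number 50845 + 52 = 50897 at 30 labels/s is 1696 s + 17 f = 0 h 28 min 16 s frame 17, i.e. 00:28:16;17.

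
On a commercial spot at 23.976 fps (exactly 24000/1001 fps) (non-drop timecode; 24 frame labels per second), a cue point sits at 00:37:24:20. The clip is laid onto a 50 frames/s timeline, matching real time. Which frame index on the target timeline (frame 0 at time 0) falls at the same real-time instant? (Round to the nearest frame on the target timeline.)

frame 112354

Source frame index: (0×3600 + 37×60 + 24) × 24 + 20 = 53876.
Real time: 53876 / (24000/1001) = 13482469/6000 s.
Target frame: (13482469/6000) × (50) = 13482469/120 ≈ 112353.908 → 112354.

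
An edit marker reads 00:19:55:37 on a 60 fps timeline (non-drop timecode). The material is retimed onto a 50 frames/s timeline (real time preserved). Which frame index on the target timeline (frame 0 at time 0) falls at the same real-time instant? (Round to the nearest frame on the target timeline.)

frame 59781

Source frame index: (0×3600 + 19×60 + 55) × 60 + 37 = 71737.
Real time: 71737 / (60) = 71737/60 s.
Target frame: (71737/60) × (50) = 358685/6 ≈ 59780.833 → 59781.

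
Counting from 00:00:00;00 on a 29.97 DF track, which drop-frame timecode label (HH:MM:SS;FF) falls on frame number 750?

00:00:25;00

Each 10-minute DF block holds 10 × 60 × 30 − 9 × 2 = 17982 frames. 750 ÷ 17982 → 0 full blocks, remainder 750.
Within the partial block the first minute is 1800 frames and each further minute 1798, so 0 further minute boundaries passed. Total skipped labels = 18 × 0 + 2 × 0 = 0.
Non-drop label index = 750 + 0 = 750; at 30 labels/s that is 00:00:25:00, i.e. DF 00:00:25;00.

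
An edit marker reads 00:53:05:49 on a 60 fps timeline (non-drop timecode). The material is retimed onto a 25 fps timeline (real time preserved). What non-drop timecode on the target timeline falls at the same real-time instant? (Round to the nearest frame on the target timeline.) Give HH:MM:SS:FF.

Source frame index: (0×3600 + 53×60 + 5) × 60 + 49 = 191149.
Real time: 191149 / (60) = 191149/60 s.
Target frame: (191149/60) × (25) = 955745/12 ≈ 79645.417 → 79645.
At 25 labels/s: frame 79645 → 00:53:05:20.

00:53:05:20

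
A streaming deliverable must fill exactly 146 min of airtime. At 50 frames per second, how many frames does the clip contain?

146 min = 8760 s.
Frames = 8760 × 50 = 438000.

438000 frames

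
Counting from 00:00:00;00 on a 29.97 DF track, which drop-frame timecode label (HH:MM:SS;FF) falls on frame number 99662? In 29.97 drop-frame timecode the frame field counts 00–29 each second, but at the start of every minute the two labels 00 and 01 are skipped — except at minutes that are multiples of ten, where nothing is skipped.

00:55:25;12

Each 10-minute DF block holds 10 × 60 × 30 − 9 × 2 = 17982 frames. 99662 ÷ 17982 → 5 full blocks, remainder 9752.
Within the partial block the first minute is 1800 frames and each further minute 1798, so 5 further minute boundaries passed. Total skipped labels = 18 × 5 + 2 × 5 = 100.
Non-drop label index = 99662 + 100 = 99762; at 30 labels/s that is 00:55:25:12, i.e. DF 00:55:25;12.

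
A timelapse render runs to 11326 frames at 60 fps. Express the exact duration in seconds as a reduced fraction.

5663/30 seconds

Running time = 11326 ÷ (60) = 11326 × 1/60 = 5663/30 s.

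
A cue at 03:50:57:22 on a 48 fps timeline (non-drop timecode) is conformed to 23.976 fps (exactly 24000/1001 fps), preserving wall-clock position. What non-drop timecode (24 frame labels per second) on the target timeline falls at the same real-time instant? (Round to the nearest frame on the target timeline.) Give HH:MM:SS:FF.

Source frame index: (3×3600 + 50×60 + 57) × 48 + 22 = 665158.
Real time: 665158 / (48) = 332579/24 s.
Target frame: (332579/24) × (24000/1001) = 25583000/77 ≈ 332246.753 → 332247.
At 24 labels/s: frame 332247 → 03:50:43:15.

03:50:43:15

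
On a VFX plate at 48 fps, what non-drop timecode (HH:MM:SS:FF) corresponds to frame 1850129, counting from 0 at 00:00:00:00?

1850129 ÷ 48 = 38544 full seconds, remainder 17 frames.
38544 s = 10 h 42 min 24 s.
Timecode: 10:42:24:17.

10:42:24:17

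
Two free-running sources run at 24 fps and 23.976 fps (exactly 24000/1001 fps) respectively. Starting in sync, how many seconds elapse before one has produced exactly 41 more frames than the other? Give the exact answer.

The gap grows by |24000/1001 − 24| = 24/1001 frames per second.
Time for a 41-frame gap: 41 ÷ (24/1001) = 41041/24 s.

41041/24 seconds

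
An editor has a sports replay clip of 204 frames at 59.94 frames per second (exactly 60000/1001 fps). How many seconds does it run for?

Running time = 204 / (60000/1001) = 3.4034 s.

3.4034 seconds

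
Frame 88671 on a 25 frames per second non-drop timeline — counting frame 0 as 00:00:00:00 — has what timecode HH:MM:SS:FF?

00:59:06:21

88671 ÷ 25 = 3546 full seconds, remainder 21 frames.
3546 s = 0 h 59 min 6 s.
Timecode: 00:59:06:21.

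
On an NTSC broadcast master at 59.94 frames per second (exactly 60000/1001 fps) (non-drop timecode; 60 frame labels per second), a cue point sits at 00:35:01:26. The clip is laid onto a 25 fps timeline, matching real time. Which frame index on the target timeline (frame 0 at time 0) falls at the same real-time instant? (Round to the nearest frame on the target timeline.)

Source frame index: (0×3600 + 35×60 + 1) × 60 + 26 = 126086.
Real time: 126086 / (60000/1001) = 63106043/30000 s.
Target frame: (63106043/30000) × (25) = 63106043/1200 ≈ 52588.369 → 52588.

frame 52588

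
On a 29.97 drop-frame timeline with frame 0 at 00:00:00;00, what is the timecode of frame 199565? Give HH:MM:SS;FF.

Ten DF minutes hold 17982 frames, so frame 199565 lies in block 11 (frames 197802–215783) with 1763 frames into that block.
The block's first minute is 1800 frames and the rest 1798 each; 1763 frames reaches minute 0, so 11 × 18 + 0 × 2 = 198 labels have been skipped so far.
Adding those back, label number 199565 + 198 = 199763 at 30 labels/s is 6658 s + 23 f = 1 h 50 min 58 s frame 23, i.e. 01:50:58;23.

01:50:58;23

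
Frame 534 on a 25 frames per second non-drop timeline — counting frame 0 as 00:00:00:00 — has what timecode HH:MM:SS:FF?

00:00:21:09

534 ÷ 25 = 21 full seconds, remainder 9 frames.
21 s = 0 h 0 min 21 s.
Timecode: 00:00:21:09.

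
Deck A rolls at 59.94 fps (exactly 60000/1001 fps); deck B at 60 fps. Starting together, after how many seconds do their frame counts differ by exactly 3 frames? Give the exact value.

The gap grows by |60 − 60000/1001| = 60/1001 frames per second.
Time for a 3-frame gap: 3 ÷ (60/1001) = 50.05 s.

50.05 seconds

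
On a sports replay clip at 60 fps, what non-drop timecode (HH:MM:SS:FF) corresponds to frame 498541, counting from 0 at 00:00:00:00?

498541 ÷ 60 = 8309 full seconds, remainder 1 frame.
8309 s = 2 h 18 min 29 s.
Timecode: 02:18:29:01.

02:18:29:01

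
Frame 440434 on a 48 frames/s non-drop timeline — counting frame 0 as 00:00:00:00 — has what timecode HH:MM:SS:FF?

440434 ÷ 48 = 9175 full seconds, remainder 34 frames.
9175 s = 2 h 32 min 55 s.
Timecode: 02:32:55:34.

02:32:55:34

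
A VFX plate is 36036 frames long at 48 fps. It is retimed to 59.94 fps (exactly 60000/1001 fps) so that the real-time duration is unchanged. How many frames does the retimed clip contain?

45000 frames

Target frames = source frames × (target rate / source rate) = 36036 × (60000/1001)/(48) = 36036 × 1250/1001 = 45000.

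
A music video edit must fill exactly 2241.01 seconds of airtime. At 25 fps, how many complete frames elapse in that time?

Frames = 2241.01 × 25 = 224101/4 ≈ 56025.2500.
Complete frames: 56025.

56025 frames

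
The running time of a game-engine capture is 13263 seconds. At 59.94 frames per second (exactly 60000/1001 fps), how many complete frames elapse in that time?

794985 frames

Frames = 13263 × 60000/1001 = 795780000/1001 ≈ 794985.0150.
Complete frames: 794985.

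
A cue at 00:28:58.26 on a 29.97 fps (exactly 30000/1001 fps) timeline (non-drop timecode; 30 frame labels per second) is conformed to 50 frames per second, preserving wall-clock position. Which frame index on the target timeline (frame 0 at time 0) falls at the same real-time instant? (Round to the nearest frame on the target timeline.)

frame 87030

Source frame index: (0×3600 + 28×60 + 58) × 30 + 26 = 52166.
Real time: 52166 / (30000/1001) = 26109083/15000 s.
Target frame: (26109083/15000) × (50) = 26109083/300 ≈ 87030.277 → 87030.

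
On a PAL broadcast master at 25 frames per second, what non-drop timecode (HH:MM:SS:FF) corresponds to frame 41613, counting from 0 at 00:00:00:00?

00:27:44:13

41613 ÷ 25 = 1664 full seconds, remainder 13 frames.
1664 s = 0 h 27 min 44 s.
Timecode: 00:27:44:13.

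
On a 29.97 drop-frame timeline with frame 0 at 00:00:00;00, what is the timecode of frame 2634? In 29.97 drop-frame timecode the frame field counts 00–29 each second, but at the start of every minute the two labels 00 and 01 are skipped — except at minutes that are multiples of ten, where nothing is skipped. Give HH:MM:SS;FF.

00:01:27;26

Each 10-minute DF block holds 10 × 60 × 30 − 9 × 2 = 17982 frames. 2634 ÷ 17982 → 0 full blocks, remainder 2634.
Within the partial block the first minute is 1800 frames and each further minute 1798, so 1 further minute boundary passed. Total skipped labels = 18 × 0 + 2 × 1 = 2.
Non-drop label index = 2634 + 2 = 2636; at 30 labels/s that is 00:01:27:26, i.e. DF 00:01:27;26.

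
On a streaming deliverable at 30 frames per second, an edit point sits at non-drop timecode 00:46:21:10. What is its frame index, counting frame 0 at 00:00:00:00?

frame 83440

Total seconds to the label: (0 × 3600 + 46 × 60 + 21) = 2781.
Frame index = 2781 × 30 + 10 = 83440.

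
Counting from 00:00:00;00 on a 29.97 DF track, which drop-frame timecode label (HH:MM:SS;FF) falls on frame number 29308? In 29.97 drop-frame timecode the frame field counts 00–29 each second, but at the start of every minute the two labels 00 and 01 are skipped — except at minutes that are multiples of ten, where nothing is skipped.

00:16:17;28

Each 10-minute DF block holds 10 × 60 × 30 − 9 × 2 = 17982 frames. 29308 ÷ 17982 → 1 full block, remainder 11326.
Within the partial block the first minute is 1800 frames and each further minute 1798, so 6 further minute boundaries passed. Total skipped labels = 18 × 1 + 2 × 6 = 30.
Non-drop label index = 29308 + 30 = 29338; at 30 labels/s that is 00:16:17:28, i.e. DF 00:16:17;28.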